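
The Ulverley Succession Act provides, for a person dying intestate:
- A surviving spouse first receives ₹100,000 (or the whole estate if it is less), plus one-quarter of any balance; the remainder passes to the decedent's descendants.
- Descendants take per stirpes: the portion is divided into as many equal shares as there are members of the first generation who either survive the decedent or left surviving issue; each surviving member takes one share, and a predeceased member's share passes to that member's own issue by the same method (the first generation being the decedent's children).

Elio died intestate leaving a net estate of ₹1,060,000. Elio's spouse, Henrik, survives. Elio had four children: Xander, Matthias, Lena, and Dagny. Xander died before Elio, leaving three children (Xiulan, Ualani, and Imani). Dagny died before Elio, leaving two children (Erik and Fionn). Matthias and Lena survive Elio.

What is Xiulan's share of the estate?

Henrik first takes ₹100,000, leaving a balance of ₹960,000. Henrik then takes one-quarter of the balance (₹240,000), for a total of ₹340,000. The remaining ₹720,000 passes to the descendants.
The descendants' portion (₹720,000) is divided into 4 shares of ₹180,000: Matthias and Lena each take ₹180,000; Xander's ₹180,000 share passes to Xander's issue; Dagny's ₹180,000 share passes to Dagny's issue.
Xander's share (₹180,000) is divided into 3 shares of ₹60,000: Xiulan, Ualani, and Imani each take ₹60,000.
Dagny's share (₹180,000) is divided into 2 shares of ₹90,000: Erik and Fionn each take ₹90,000.

Xiulan receives ₹60,000.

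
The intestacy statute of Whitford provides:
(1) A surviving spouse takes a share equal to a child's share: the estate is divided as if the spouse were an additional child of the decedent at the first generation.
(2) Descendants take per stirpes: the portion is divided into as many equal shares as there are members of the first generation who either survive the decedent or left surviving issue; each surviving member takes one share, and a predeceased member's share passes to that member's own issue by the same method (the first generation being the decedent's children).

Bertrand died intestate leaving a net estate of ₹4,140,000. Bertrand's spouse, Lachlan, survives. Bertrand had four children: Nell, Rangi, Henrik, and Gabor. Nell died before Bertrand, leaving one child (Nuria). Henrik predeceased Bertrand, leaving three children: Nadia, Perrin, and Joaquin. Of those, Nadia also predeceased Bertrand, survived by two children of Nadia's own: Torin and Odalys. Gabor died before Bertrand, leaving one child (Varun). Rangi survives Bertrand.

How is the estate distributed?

The spouse counts as an additional share at the children's level, so there are 5 primary shares of ₹828,000. Lachlan takes one such share (₹828,000).
The children's combined portion (₹3,312,000) is divided into 4 shares of ₹828,000: Rangi takes ₹828,000; Nell's ₹828,000 share passes to Nell's issue; Henrik's ₹828,000 share passes to Henrik's issue; Gabor's ₹828,000 share passes to Gabor's issue.
Nell's share (₹828,000) passes entirely to Nuria.
Henrik's share (₹828,000) is divided into 3 shares of ₹276,000: Perrin and Joaquin each take ₹276,000; Nadia's ₹276,000 share passes to Nadia's issue.
Nadia's share (₹276,000) is divided into 2 shares of ₹138,000: Torin and Odalys each take ₹138,000.
Gabor's share (₹828,000) passes entirely to Varun.

Lachlan: ₹828,000; Nuria: ₹828,000; Rangi: ₹828,000; Torin: ₹138,000; Odalys: ₹138,000; Perrin: ₹276,000; Joaquin: ₹276,000; Varun: ₹828,000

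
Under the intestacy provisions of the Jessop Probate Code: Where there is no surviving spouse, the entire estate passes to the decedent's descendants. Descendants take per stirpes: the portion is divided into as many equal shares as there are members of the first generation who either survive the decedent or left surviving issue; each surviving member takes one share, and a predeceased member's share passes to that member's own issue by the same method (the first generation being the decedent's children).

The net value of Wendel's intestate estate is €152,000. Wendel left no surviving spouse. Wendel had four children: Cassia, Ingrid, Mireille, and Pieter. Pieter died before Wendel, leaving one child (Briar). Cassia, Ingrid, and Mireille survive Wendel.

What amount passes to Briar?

Briar receives €38,000.

The entire €152,000 passes to the descendants.
That amount (€152,000) is divided into 4 shares of €38,000: Cassia, Ingrid, and Mireille each take €38,000; Pieter's €38,000 share passes to Pieter's issue.
Pieter's share (€38,000) passes entirely to Briar.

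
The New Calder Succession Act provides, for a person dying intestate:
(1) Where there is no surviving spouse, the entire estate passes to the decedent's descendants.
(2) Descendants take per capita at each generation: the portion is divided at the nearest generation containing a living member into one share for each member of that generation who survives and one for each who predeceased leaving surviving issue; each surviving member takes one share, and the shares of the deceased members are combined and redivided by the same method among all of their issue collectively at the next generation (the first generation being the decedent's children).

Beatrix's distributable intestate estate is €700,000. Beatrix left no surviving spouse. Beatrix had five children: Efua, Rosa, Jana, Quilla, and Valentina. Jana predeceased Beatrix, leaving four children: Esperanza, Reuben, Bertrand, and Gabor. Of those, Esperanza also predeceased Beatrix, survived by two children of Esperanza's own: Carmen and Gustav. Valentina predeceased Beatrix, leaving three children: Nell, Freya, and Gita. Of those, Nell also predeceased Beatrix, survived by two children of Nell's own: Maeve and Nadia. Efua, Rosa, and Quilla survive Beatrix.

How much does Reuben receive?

Reuben receives €40,000.

The entire €700,000 passes to the descendants.
That amount (€700,000) is divided at the children's generation into 5 shares of €140,000. Efua, Rosa, and Quilla each take €140,000. The 2 shares of the deceased (Jana and Valentina) are combined into a pool of €280,000.
That pool (€280,000) is divided at the grandchildren's generation into 7 shares of €40,000. Reuben, Bertrand, Gabor, Freya, and Gita each take €40,000. The 2 shares of the deceased (Esperanza and Nell) are combined into a pool of €80,000.
That pool (€80,000) is divided at the great-grandchildren's generation equally among Carmen, Gustav, Maeve, and Nadia: €20,000 each.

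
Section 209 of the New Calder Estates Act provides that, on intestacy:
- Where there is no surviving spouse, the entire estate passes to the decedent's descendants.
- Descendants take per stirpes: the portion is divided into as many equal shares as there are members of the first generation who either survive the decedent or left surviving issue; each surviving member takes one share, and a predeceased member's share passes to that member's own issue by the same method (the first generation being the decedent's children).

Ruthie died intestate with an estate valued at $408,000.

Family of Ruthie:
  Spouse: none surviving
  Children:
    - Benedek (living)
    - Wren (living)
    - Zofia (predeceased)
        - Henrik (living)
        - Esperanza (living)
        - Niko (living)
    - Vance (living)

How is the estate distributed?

The entire $408,000 passes to the descendants.
That amount ($408,000) is divided into 4 shares of $102,000: Benedek, Wren, and Vance each take $102,000; Zofia's $102,000 share passes to Zofia's issue.
Zofia's share ($102,000) is divided into 3 shares of $34,000: Henrik, Esperanza, and Niko each take $34,000.

Benedek: $102,000; Wren: $102,000; Henrik: $34,000; Esperanza: $34,000; Niko: $34,000; Vance: $102,000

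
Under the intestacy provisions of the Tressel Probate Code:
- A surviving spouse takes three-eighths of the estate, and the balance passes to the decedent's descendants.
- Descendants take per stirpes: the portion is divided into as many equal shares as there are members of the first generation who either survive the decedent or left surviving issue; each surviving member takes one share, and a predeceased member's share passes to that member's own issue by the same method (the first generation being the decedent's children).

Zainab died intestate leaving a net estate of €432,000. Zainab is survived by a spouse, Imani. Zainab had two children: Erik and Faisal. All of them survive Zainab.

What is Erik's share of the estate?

Imani takes three-eighths of €432,000 = €162,000. The remaining €270,000 passes to the descendants.
The descendants' portion (€270,000) is divided into 2 shares of €135,000: Erik and Faisal each take €135,000.

Erik receives €135,000.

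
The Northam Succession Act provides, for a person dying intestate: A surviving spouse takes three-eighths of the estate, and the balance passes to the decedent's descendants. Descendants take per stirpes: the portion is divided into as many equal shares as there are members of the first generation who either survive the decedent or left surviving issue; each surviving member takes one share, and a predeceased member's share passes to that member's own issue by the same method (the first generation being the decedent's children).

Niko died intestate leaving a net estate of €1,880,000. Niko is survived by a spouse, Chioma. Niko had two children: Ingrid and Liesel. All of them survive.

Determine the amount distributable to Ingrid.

Ingrid receives €587,500.

Chioma takes three-eighths of €1,880,000 = €705,000. The remaining €1,175,000 passes to the descendants.
The descendants' portion (€1,175,000) is divided into 2 shares of €587,500: Ingrid and Liesel each take €587,500.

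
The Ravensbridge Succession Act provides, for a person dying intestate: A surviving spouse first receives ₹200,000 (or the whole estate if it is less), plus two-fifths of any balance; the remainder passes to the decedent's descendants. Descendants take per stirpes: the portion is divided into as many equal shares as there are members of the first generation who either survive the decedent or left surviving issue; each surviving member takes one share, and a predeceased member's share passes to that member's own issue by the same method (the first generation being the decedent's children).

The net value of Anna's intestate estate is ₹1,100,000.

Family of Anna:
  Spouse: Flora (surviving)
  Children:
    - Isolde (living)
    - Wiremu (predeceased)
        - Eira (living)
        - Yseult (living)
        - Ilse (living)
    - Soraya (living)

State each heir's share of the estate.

Flora: ₹560,000; Isolde: ₹180,000; Eira: ₹60,000; Yseult: ₹60,000; Ilse: ₹60,000; Soraya: ₹180,000

Flora first takes ₹200,000, leaving a balance of ₹900,000. Flora then takes two-fifths of the balance (₹360,000), for a total of ₹560,000. The remaining ₹540,000 passes to the descendants.
The descendants' portion (₹540,000) is divided into 3 shares of ₹180,000: Isolde and Soraya each take ₹180,000; Wiremu's ₹180,000 share passes to Wiremu's issue.
Wiremu's share (₹180,000) is divided into 3 shares of ₹60,000: Eira, Yseult, and Ilse each take ₹60,000.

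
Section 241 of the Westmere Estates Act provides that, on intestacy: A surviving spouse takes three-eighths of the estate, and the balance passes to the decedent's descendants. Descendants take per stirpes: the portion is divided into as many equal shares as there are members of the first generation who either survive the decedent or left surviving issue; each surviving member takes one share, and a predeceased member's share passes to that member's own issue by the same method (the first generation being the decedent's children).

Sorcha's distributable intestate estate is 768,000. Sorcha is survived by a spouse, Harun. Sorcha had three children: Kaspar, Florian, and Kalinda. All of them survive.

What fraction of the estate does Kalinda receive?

Kalinda receives 5/24 of the estate.

Harun takes three-eighths of 768,000 = 288,000. The remaining 480,000 passes to the descendants.
The descendants' portion (480,000) is divided into 3 shares of 160,000: Kaspar, Florian, and Kalinda each take 160,000.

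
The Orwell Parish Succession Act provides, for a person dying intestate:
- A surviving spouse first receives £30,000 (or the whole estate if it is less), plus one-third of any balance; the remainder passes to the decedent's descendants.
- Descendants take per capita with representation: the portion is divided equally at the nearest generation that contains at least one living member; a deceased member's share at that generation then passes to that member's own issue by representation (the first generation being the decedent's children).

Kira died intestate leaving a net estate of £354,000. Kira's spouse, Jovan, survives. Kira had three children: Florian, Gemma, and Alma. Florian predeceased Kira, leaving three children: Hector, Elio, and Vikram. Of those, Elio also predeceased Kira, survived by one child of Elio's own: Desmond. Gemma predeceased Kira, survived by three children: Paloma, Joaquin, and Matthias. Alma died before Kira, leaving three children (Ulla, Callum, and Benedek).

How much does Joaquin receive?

Jovan first takes £30,000, leaving a balance of £324,000. Jovan then takes one-third of the balance (£108,000), for a total of £138,000. The remaining £216,000 passes to the descendants.
No child survives, so the initial division is made at the grandchildren's generation.
The descendants' portion (£216,000) is divided into 9 shares of £24,000: Hector, Vikram, Paloma, Joaquin, Matthias, Ulla, Callum, and Benedek each take £24,000; Elio's £24,000 share passes to Elio's issue.
Elio's share (£24,000) passes entirely to Desmond.

Joaquin receives £24,000.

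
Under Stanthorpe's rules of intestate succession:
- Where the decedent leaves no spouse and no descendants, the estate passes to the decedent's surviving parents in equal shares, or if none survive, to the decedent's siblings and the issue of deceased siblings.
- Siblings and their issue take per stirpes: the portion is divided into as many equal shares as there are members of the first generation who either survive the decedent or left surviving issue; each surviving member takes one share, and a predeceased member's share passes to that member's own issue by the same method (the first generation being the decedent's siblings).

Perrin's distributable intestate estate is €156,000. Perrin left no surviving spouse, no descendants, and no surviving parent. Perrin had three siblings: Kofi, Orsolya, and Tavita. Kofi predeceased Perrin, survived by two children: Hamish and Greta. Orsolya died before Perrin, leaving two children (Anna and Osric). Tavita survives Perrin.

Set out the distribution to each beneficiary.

The entire €156,000 passes to the siblings and their issue.
That amount (€156,000) is divided into 3 shares of €52,000: Tavita takes €52,000; Kofi's €52,000 share passes to Kofi's issue; Orsolya's €52,000 share passes to Orsolya's issue.
Kofi's share (€52,000) is divided into 2 shares of €26,000: Hamish and Greta each take €26,000.
Orsolya's share (€52,000) is divided into 2 shares of €26,000: Anna and Osric each take €26,000.

Hamish: €26,000; Greta: €26,000; Anna: €26,000; Osric: €26,000; Tavita: €52,000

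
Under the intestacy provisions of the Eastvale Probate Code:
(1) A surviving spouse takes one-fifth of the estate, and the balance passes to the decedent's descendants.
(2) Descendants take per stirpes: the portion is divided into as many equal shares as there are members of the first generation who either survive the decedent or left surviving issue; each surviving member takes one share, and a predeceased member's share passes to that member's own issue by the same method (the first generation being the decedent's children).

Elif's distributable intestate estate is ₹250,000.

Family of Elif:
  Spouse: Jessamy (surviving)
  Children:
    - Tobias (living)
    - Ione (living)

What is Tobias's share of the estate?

Tobias receives ₹100,000.

Jessamy takes one-fifth of ₹250,000 = ₹50,000. The remaining ₹200,000 passes to the descendants.
The descendants' portion (₹200,000) is divided into 2 shares of ₹100,000: Tobias and Ione each take ₹100,000.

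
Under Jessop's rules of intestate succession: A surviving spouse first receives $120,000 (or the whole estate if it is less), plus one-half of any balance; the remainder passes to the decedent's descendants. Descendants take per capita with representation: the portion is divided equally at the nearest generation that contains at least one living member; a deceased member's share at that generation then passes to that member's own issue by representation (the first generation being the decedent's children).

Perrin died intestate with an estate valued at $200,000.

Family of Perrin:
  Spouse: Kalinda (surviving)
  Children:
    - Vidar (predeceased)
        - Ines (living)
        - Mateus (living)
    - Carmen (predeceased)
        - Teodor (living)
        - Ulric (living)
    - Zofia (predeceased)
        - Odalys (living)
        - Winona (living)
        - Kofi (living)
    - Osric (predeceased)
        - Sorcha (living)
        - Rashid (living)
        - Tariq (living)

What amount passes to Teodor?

Kalinda first takes $120,000, leaving a balance of $80,000. Kalinda then takes one-half of the balance ($40,000), for a total of $160,000. The remaining $40,000 passes to the descendants.
No child survives, so the initial division is made at the grandchildren's generation.
The descendants' portion ($40,000) is divided into 10 shares of $4,000: Ines, Mateus, Teodor, Ulric, Odalys, Winona, Kofi, Sorcha, Rashid, and Tariq each take $4,000.

Teodor receives $4,000.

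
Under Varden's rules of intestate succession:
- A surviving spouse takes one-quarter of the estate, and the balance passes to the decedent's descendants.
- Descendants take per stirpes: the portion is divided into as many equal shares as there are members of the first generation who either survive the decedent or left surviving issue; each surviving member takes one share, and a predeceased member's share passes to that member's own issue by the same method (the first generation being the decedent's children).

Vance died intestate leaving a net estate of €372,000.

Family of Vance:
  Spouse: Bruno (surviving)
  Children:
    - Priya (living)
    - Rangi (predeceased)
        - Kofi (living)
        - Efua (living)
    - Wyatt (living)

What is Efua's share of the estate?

Efua receives €46,500.

Bruno takes one-quarter of €372,000 = €93,000. The remaining €279,000 passes to the descendants.
The descendants' portion (€279,000) is divided into 3 shares of €93,000: Priya and Wyatt each take €93,000; Rangi's €93,000 share passes to Rangi's issue.
Rangi's share (€93,000) is divided into 2 shares of €46,500: Kofi and Efua each take €46,500.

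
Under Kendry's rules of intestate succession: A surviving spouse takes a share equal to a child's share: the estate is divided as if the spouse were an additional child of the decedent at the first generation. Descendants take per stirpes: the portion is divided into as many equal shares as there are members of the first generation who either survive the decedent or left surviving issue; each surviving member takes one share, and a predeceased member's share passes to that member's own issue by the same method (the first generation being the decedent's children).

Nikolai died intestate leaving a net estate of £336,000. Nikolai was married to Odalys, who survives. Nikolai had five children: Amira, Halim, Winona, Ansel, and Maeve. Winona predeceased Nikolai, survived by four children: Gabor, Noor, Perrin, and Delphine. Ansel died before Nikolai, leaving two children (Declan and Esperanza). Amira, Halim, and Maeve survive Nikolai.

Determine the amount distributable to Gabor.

Gabor receives £14,000.

The spouse counts as an additional share at the children's level, so there are 6 primary shares of £56,000. Odalys takes one such share (£56,000).
The children's combined portion (£280,000) is divided into 5 shares of £56,000: Amira, Halim, and Maeve each take £56,000; Winona's £56,000 share passes to Winona's issue; Ansel's £56,000 share passes to Ansel's issue.
Winona's share (£56,000) is divided into 4 shares of £14,000: Gabor, Noor, Perrin, and Delphine each take £14,000.
Ansel's share (£56,000) is divided into 2 shares of £28,000: Declan and Esperanza each take £28,000.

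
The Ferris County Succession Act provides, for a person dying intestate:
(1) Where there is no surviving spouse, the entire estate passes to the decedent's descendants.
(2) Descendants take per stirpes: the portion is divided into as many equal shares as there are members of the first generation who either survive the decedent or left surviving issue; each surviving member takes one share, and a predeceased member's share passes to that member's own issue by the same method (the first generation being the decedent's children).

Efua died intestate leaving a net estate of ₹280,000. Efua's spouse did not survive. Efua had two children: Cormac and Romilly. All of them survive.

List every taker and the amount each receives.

Cormac: ₹140,000; Romilly: ₹140,000

The entire ₹280,000 passes to the descendants.
That amount (₹280,000) is divided into 2 shares of ₹140,000: Cormac and Romilly each take ₹140,000.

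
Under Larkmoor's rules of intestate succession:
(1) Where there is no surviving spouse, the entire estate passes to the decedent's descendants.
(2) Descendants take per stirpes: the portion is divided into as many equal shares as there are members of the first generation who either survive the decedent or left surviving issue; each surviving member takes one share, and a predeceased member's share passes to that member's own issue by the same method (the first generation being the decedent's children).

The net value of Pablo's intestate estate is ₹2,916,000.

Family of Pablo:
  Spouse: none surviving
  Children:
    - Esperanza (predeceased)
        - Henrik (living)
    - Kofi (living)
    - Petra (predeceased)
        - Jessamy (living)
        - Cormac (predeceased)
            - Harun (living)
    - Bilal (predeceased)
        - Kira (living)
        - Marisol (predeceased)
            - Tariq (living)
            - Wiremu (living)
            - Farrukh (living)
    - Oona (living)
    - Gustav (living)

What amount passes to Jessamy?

Jessamy receives ₹243,000.

The entire ₹2,916,000 passes to the descendants.
That amount (₹2,916,000) is divided into 6 shares of ₹486,000: Kofi, Oona, and Gustav each take ₹486,000; Esperanza's ₹486,000 share passes to Esperanza's issue; Petra's ₹486,000 share passes to Petra's issue; Bilal's ₹486,000 share passes to Bilal's issue.
Esperanza's share (₹486,000) passes entirely to Henrik.
Petra's share (₹486,000) is divided into 2 shares of ₹243,000: Jessamy takes ₹243,000; Cormac's ₹243,000 share passes to Cormac's issue.
Cormac's share (₹243,000) passes entirely to Harun.
Bilal's share (₹486,000) is divided into 2 shares of ₹243,000: Kira takes ₹243,000; Marisol's ₹243,000 share passes to Marisol's issue.
Marisol's share (₹243,000) is divided into 3 shares of ₹81,000: Tariq, Wiremu, and Farrukh each take ₹81,000.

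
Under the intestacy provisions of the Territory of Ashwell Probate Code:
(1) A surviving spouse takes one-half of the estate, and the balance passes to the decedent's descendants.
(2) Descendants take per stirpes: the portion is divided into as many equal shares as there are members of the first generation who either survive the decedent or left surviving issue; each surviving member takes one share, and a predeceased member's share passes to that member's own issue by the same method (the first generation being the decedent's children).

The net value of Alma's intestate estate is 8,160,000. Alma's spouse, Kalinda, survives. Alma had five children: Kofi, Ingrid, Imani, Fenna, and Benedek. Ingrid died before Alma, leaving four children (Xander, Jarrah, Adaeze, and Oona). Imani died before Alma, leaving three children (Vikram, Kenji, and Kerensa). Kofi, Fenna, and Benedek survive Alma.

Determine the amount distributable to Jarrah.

Kalinda takes one-half of 8,160,000 = 4,080,000. The remaining 4,080,000 passes to the descendants.
The descendants' portion (4,080,000) is divided into 5 shares of 816,000: Kofi, Fenna, and Benedek each take 816,000; Ingrid's 816,000 share passes to Ingrid's issue; Imani's 816,000 share passes to Imani's issue.
Ingrid's share (816,000) is divided into 4 shares of 204,000: Xander, Jarrah, Adaeze, and Oona each take 204,000.
Imani's share (816,000) is divided into 3 shares of 272,000: Vikram, Kenji, and Kerensa each take 272,000.

Jarrah receives 204,000.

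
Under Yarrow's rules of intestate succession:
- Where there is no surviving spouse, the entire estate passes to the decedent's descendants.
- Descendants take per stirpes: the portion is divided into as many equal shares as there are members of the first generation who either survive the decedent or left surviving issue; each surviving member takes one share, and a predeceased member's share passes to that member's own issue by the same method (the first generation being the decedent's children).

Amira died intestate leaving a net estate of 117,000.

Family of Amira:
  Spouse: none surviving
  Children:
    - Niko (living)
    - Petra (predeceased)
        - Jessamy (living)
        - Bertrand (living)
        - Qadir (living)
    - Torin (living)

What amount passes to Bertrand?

Bertrand receives 13,000.

The entire 117,000 passes to the descendants.
That amount (117,000) is divided into 3 shares of 39,000: Niko and Torin each take 39,000; Petra's 39,000 share passes to Petra's issue.
Petra's share (39,000) is divided into 3 shares of 13,000: Jessamy, Bertrand, and Qadir each take 13,000.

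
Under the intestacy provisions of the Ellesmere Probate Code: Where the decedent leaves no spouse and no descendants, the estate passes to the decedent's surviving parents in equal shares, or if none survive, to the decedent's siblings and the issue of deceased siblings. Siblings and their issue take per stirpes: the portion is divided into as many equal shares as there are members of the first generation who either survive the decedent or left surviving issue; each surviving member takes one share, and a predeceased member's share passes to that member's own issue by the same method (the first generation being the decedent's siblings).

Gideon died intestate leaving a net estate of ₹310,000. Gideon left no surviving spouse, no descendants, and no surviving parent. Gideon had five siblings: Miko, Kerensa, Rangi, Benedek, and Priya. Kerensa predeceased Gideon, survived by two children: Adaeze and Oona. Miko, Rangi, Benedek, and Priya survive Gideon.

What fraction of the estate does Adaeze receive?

The entire ₹310,000 passes to the siblings and their issue.
That amount (₹310,000) is divided into 5 shares of ₹62,000: Miko, Rangi, Benedek, and Priya each take ₹62,000; Kerensa's ₹62,000 share passes to Kerensa's issue.
Kerensa's share (₹62,000) is divided into 2 shares of ₹31,000: Adaeze and Oona each take ₹31,000.

Adaeze receives 1/10 of the estate.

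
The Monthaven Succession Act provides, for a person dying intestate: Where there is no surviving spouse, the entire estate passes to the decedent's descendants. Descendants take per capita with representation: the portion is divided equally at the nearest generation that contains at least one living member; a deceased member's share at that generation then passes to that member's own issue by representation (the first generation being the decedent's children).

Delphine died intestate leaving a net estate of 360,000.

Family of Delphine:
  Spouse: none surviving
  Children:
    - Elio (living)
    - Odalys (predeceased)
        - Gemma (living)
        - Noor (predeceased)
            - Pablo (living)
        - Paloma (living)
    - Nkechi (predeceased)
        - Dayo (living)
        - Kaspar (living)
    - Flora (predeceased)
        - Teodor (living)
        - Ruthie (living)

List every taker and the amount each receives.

The entire 360,000 passes to the descendants.
That amount (360,000) is divided into 4 shares of 90,000: Elio takes 90,000; Odalys's 90,000 share passes to Odalys's issue; Nkechi's 90,000 share passes to Nkechi's issue; Flora's 90,000 share passes to Flora's issue.
Odalys's share (90,000) is divided into 3 shares of 30,000: Gemma and Paloma each take 30,000; Noor's 30,000 share passes to Noor's issue.
Noor's share (30,000) passes entirely to Pablo.
Nkechi's share (90,000) is divided into 2 shares of 45,000: Dayo and Kaspar each take 45,000.
Flora's share (90,000) is divided into 2 shares of 45,000: Teodor and Ruthie each take 45,000.

Elio: 90,000; Gemma: 30,000; Pablo: 30,000; Paloma: 30,000; Dayo: 45,000; Kaspar: 45,000; Teodor: 45,000; Ruthie: 45,000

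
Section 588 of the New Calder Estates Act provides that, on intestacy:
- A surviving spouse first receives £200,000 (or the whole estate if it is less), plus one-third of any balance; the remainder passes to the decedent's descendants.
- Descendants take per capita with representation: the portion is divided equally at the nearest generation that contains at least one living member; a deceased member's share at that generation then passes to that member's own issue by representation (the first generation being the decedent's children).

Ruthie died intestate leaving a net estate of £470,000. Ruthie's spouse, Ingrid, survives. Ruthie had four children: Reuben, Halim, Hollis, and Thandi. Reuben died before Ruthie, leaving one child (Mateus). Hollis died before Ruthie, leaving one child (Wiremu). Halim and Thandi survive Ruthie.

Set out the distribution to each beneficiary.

Ingrid first takes £200,000, leaving a balance of £270,000. Ingrid then takes one-third of the balance (£90,000), for a total of £290,000. The remaining £180,000 passes to the descendants.
The descendants' portion (£180,000) is divided into 4 shares of £45,000: Halim and Thandi each take £45,000; Reuben's £45,000 share passes to Reuben's issue; Hollis's £45,000 share passes to Hollis's issue.
Reuben's share (£45,000) passes entirely to Mateus.
Hollis's share (£45,000) passes entirely to Wiremu.

Ingrid: £290,000; Mateus: £45,000; Halim: £45,000; Wiremu: £45,000; Thandi: £45,000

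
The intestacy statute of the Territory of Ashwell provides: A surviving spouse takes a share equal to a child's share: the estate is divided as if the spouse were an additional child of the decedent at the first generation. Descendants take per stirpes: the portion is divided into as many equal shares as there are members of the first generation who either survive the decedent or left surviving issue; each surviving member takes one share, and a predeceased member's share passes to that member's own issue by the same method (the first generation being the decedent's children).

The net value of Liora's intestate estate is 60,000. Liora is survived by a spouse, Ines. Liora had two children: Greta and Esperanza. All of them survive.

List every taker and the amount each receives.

Ines: 20,000; Greta: 20,000; Esperanza: 20,000

The spouse counts as an additional share at the children's level, so there are 3 primary shares of 20,000. Ines takes one such share (20,000).
The children's combined portion (40,000) is divided into 2 shares of 20,000: Greta and Esperanza each take 20,000.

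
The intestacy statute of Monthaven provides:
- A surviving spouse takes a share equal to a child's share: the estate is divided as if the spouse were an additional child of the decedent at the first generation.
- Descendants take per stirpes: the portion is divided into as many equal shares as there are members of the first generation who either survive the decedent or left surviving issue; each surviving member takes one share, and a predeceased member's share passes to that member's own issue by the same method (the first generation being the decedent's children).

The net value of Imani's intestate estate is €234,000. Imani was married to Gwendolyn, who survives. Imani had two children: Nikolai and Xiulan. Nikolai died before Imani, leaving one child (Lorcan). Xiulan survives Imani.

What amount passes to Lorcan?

The spouse counts as an additional share at the children's level, so there are 3 primary shares of €78,000. Gwendolyn takes one such share (€78,000).
The children's combined portion (€156,000) is divided into 2 shares of €78,000: Xiulan takes €78,000; Nikolai's €78,000 share passes to Nikolai's issue.
Nikolai's share (€78,000) passes entirely to Lorcan.

Lorcan receives €78,000.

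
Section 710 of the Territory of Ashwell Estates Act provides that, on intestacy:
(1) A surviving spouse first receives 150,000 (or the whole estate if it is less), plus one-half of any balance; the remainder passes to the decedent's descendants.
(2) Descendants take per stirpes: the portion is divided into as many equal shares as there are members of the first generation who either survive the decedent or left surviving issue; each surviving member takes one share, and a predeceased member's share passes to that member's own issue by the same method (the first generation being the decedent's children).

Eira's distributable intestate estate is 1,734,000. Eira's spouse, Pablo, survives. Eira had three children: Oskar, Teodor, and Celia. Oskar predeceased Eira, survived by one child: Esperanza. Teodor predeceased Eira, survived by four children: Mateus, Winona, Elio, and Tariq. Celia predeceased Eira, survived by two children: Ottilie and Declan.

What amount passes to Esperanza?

Pablo first takes 150,000, leaving a balance of 1,584,000. Pablo then takes one-half of the balance (792,000), for a total of 942,000. The remaining 792,000 passes to the descendants.
The descendants' portion (792,000) is divided into 3 shares of 264,000: Oskar's 264,000 share passes to Oskar's issue; Teodor's 264,000 share passes to Teodor's issue; Celia's 264,000 share passes to Celia's issue.
Oskar's share (264,000) passes entirely to Esperanza.
Teodor's share (264,000) is divided into 4 shares of 66,000: Mateus, Winona, Elio, and Tariq each take 66,000.
Celia's share (264,000) is divided into 2 shares of 132,000: Ottilie and Declan each take 132,000.

Esperanza receives 264,000.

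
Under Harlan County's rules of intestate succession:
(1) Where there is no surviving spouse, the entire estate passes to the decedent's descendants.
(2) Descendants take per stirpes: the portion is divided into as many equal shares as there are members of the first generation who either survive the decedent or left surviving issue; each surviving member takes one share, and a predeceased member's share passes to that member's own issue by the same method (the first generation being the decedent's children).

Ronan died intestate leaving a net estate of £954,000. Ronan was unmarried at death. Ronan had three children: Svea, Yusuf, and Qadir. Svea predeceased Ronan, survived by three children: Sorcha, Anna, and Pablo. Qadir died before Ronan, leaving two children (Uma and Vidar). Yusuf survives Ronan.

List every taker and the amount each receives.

Sorcha: £106,000; Anna: £106,000; Pablo: £106,000; Yusuf: £318,000; Uma: £159,000; Vidar: £159,000

The entire £954,000 passes to the descendants.
That amount (£954,000) is divided into 3 shares of £318,000: Yusuf takes £318,000; Svea's £318,000 share passes to Svea's issue; Qadir's £318,000 share passes to Qadir's issue.
Svea's share (£318,000) is divided into 3 shares of £106,000: Sorcha, Anna, and Pablo each take £106,000.
Qadir's share (£318,000) is divided into 2 shares of £159,000: Uma and Vidar each take £159,000.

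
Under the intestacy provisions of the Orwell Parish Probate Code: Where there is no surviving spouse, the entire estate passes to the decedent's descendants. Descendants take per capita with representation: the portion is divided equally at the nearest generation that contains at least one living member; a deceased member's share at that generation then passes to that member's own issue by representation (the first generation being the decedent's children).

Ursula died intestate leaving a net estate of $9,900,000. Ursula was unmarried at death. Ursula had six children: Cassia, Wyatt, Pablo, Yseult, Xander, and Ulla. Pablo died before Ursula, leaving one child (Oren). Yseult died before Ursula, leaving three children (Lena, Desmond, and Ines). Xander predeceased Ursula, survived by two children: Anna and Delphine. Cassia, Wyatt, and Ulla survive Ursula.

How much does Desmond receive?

Desmond receives $550,000.

The entire $9,900,000 passes to the descendants.
That amount ($9,900,000) is divided into 6 shares of $1,650,000: Cassia, Wyatt, and Ulla each take $1,650,000; Pablo's $1,650,000 share passes to Pablo's issue; Yseult's $1,650,000 share passes to Yseult's issue; Xander's $1,650,000 share passes to Xander's issue.
Pablo's share ($1,650,000) passes entirely to Oren.
Yseult's share ($1,650,000) is divided into 3 shares of $550,000: Lena, Desmond, and Ines each take $550,000.
Xander's share ($1,650,000) is divided into 2 shares of $825,000: Anna and Delphine each take $825,000.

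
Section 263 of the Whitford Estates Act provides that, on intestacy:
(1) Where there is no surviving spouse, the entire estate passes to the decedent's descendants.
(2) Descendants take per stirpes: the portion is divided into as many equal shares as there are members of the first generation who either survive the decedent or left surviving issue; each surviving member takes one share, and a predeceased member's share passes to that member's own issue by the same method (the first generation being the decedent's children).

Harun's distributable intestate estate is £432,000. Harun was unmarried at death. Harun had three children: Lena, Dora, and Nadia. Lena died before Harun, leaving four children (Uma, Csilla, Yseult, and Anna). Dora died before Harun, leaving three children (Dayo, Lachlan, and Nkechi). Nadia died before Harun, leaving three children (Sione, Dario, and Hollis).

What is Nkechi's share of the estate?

The entire £432,000 passes to the descendants.
That amount (£432,000) is divided into 3 shares of £144,000: Lena's £144,000 share passes to Lena's issue; Dora's £144,000 share passes to Dora's issue; Nadia's £144,000 share passes to Nadia's issue.
Lena's share (£144,000) is divided into 4 shares of £36,000: Uma, Csilla, Yseult, and Anna each take £36,000.
Dora's share (£144,000) is divided into 3 shares of £48,000: Dayo, Lachlan, and Nkechi each take £48,000.
Nadia's share (£144,000) is divided into 3 shares of £48,000: Sione, Dario, and Hollis each take £48,000.

Nkechi receives £48,000.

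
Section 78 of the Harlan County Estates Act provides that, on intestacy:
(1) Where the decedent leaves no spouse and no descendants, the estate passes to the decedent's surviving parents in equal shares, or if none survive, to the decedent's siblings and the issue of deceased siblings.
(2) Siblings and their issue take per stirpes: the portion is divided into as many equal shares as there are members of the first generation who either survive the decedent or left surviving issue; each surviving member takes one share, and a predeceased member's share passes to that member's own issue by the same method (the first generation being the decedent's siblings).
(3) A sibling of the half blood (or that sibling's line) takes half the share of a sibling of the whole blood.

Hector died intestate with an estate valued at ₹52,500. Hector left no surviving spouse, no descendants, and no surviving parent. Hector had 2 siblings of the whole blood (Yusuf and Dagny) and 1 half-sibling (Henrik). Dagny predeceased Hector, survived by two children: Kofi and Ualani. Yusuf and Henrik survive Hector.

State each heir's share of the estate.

Yusuf: ₹21,000; Henrik: ₹10,500; Kofi: ₹10,500; Ualani: ₹10,500

The entire ₹52,500 passes to the siblings and their issue.
Counting each half-blood sibling's line as half a unit, there are 5/2 units in ₹52,500, so one unit is ₹21,000. Whole-blood lines (Yusuf and Dagny) take ₹21,000 each; half-blood lines (Henrik) take ₹10,500 each.
Dagny's share (₹21,000) is divided into 2 shares of ₹10,500: Kofi and Ualani each take ₹10,500.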